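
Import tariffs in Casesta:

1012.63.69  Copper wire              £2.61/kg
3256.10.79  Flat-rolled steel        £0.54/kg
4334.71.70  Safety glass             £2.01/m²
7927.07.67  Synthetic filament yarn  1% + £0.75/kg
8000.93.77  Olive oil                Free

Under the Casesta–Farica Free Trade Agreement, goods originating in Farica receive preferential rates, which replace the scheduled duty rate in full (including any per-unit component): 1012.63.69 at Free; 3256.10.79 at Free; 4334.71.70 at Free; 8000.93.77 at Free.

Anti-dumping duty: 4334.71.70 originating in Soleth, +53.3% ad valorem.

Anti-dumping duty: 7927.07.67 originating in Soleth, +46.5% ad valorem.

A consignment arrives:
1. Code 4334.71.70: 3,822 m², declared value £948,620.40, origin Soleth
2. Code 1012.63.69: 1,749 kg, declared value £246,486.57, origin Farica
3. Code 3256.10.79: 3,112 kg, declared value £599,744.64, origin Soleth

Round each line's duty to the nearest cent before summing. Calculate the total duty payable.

Line 1 (4334.71.70, Soleth, 3,822 m², £948,620.40):
Base rate for 4334.71.70 is £2.01/m².
4334.71.70 has an FTA preferential rate, but origin Soleth is not Farica; base rate stands.
Additional duty on 4334.71.70 from Soleth: +53.3% ad valorem. Applied ad valorem rate = 53.3%.
Duty = £948,620.40 × 53.3% + 3,822 × £2.01 = £513,296.89.
Line 2 (1012.63.69, Farica, 1,749 kg, £246,486.57):
Base rate for 1012.63.69 is £2.61/kg.
Origin Farica qualifies under the Casesta–Farica agreement and 1012.63.69 is covered: preferential rate Free applies instead.
Duty = £246,486.57 × 0% = £0.00.
Line 3 (3256.10.79, Soleth, 3,112 kg, £599,744.64):
Base rate for 3256.10.79 is £0.54/kg.
3256.10.79 has an FTA preferential rate, but origin Soleth is not Farica; base rate stands.
Duty = 3,112 × £0.54 = £1,680.48.
Total = £513,296.89 + £0.00 + £1,680.48 = £514,977.37.

£514,977.37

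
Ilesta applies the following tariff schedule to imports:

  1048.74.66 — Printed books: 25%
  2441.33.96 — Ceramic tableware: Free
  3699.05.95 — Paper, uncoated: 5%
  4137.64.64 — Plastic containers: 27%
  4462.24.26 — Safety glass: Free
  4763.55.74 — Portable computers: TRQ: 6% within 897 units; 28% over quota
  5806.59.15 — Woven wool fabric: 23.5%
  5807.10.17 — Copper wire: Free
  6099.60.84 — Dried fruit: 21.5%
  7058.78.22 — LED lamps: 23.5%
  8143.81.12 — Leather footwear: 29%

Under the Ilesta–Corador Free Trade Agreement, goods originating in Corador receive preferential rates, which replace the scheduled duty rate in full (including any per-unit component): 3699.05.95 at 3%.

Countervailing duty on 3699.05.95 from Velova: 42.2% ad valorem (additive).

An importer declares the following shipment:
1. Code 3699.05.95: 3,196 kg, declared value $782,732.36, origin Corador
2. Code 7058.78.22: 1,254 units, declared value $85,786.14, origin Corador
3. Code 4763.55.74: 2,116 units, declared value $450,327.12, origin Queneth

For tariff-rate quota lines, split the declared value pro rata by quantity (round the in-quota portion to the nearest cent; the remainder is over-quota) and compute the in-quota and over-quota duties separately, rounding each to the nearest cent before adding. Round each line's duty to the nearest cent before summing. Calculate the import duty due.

$127,735.40

Line 1 (3699.05.95, Corador, 3,196 kg, $782,732.36):
Base rate for 3699.05.95 is 5%.
Origin Corador qualifies under the Ilesta–Corador agreement and 3699.05.95 is covered: preferential rate 3% applies instead.
The additional-duty order on 3699.05.95 targets Velova, not Corador; it does not apply.
Duty = $782,732.36 × 3% = $23,481.97.
Line 2 (7058.78.22, Corador, 1,254 units, $85,786.14):
Base rate for 7058.78.22 is 23.5%.
Origin Corador is the FTA partner but 7058.78.22 is not on the preference list; base rate stands.
Duty = $85,786.14 × 23.5% = $20,159.74.
Line 3 (4763.55.74, Queneth, 2,116 units, $450,327.12):
Code 4763.55.74 is under a tariff-rate quota (threshold 897 units). In-quota: 897 units at 6%; over-quota: 1,219 units at 28%.
Pro-rata value split: in-quota = $450,327.12 × 897/2,116 = $190,899.54; over-quota = $450,327.12 − $190,899.54 = $259,427.58.
In-quota duty = $190,899.54 × 6% = $11,453.97. Over-quota duty = $259,427.58 × 28% = $72,639.72.
Line duty = $11,453.97 + $72,639.72 = $84,093.69.
Total = $23,481.97 + $20,159.74 + $84,093.69 = $127,735.40.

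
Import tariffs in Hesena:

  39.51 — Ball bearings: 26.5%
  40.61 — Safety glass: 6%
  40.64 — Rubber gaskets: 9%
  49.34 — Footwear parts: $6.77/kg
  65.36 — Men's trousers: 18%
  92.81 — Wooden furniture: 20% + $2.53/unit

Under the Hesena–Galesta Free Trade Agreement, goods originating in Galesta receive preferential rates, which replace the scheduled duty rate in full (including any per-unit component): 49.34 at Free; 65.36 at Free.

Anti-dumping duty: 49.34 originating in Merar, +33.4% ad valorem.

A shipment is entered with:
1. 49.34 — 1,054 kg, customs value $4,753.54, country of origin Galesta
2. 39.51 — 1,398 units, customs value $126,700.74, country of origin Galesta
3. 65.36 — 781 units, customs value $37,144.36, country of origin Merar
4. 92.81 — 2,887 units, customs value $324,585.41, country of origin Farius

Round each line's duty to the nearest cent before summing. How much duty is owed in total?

$112,482.87

Line 1 (49.34, Galesta, 1,054 kg, $4,753.54):
Base rate for 49.34 is $6.77/kg.
Origin Galesta qualifies under the Hesena–Galesta agreement and 49.34 is covered: preferential rate Free applies instead.
The additional-duty order on 49.34 targets Merar, not Galesta; it does not apply.
Duty = $4,753.54 × 0% = $0.00.
Line 2 (39.51, Galesta, 1,398 units, $126,700.74):
Base rate for 39.51 is 26.5%.
Origin Galesta is the FTA partner but 39.51 is not on the preference list; base rate stands.
Duty = $126,700.74 × 26.5% = $33,575.70.
Line 3 (65.36, Merar, 781 units, $37,144.36):
Base rate for 65.36 is 18%.
65.36 has an FTA preferential rate, but origin Merar is not Galesta; base rate stands.
Duty = $37,144.36 × 18% = $6,685.98.
Line 4 (92.81, Farius, 2,887 units, $324,585.41):
Base rate for 92.81 is 20% + $2.53/unit.
Duty = $324,585.41 × 20% + 2,887 × $2.53 = $72,221.19.
Total = $0.00 + $33,575.70 + $6,685.98 + $72,221.19 = $112,482.87.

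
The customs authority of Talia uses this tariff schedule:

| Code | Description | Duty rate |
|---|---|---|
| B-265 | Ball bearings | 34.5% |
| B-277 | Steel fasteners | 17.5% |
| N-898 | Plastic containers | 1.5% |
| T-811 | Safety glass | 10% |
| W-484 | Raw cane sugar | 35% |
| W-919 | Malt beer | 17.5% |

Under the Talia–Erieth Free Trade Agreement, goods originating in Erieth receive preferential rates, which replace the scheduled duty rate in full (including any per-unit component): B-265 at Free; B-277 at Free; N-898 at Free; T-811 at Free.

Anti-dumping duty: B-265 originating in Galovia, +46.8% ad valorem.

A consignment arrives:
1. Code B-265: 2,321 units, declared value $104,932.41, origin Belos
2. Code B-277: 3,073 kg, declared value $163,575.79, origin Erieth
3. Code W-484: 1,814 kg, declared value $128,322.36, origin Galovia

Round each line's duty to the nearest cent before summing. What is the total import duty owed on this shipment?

$81,114.51

Line 1 (B-265, Belos, 2,321 units, $104,932.41):
Base rate for B-265 is 34.5%.
B-265 has an FTA preferential rate, but origin Belos is not Erieth; base rate stands.
The additional-duty order on B-265 targets Galovia, not Belos; it does not apply.
Duty = $104,932.41 × 34.5% = $36,201.68.
Line 2 (B-277, Erieth, 3,073 kg, $163,575.79):
Base rate for B-277 is 17.5%.
Origin Erieth qualifies under the Talia–Erieth agreement and B-277 is covered: preferential rate Free applies instead.
Duty = $163,575.79 × 0% = $0.00.
Line 3 (W-484, Galovia, 1,814 kg, $128,322.36):
Base rate for W-484 is 35%.
Duty = $128,322.36 × 35% = $44,912.83.
Total = $36,201.68 + $0.00 + $44,912.83 = $81,114.51.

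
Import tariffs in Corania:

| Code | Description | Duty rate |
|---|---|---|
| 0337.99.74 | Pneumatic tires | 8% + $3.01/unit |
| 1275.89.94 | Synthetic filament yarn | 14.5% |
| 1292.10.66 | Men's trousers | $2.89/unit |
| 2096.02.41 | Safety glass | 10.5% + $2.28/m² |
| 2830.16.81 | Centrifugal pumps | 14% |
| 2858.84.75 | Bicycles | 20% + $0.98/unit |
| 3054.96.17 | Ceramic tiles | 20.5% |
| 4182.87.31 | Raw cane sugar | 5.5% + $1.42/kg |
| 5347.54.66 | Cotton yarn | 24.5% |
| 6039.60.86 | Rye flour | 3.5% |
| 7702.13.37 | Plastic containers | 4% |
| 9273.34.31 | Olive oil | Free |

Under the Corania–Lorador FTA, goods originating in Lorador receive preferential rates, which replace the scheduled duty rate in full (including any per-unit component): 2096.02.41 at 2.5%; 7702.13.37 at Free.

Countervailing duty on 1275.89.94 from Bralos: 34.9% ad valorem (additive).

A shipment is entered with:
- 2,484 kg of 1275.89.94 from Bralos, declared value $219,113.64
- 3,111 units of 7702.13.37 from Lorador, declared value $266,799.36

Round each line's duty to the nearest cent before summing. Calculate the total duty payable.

Line 1 (1275.89.94, Bralos, 2,484 kg, $219,113.64):
Base rate for 1275.89.94 is 14.5%.
Additional duty on 1275.89.94 from Bralos: +34.9%. Applied ad valorem rate: 14.5% + 34.9% = 49.4%.
Duty = $219,113.64 × 49.4% = $108,242.14.
Line 2 (7702.13.37, Lorador, 3,111 units, $266,799.36):
Base rate for 7702.13.37 is 4%.
Origin Lorador qualifies under the Corania–Lorador agreement and 7702.13.37 is covered: preferential rate Free applies instead.
Duty = $266,799.36 × 0% = $0.00.
Total = $108,242.14 + $0.00 = $108,242.14.

$108,242.14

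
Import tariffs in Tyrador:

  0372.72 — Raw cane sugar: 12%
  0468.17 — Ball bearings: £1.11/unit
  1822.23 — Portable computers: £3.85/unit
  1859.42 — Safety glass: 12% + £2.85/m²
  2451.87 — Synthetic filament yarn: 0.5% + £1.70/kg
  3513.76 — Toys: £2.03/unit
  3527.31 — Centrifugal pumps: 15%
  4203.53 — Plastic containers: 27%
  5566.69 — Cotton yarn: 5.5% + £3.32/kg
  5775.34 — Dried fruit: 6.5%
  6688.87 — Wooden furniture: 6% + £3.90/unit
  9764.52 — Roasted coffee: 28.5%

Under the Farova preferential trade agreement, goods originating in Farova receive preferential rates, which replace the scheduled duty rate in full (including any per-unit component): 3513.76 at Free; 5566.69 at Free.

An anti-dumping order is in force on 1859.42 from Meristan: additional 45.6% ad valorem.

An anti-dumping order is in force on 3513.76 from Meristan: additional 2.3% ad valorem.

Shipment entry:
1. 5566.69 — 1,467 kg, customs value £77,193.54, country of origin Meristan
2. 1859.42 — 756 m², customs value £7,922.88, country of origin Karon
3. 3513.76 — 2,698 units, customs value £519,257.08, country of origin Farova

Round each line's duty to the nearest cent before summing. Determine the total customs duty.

Line 1 (5566.69, Meristan, 1,467 kg, £77,193.54):
Base rate for 5566.69 is 5.5% + £3.32/kg.
5566.69 has an FTA preferential rate, but origin Meristan is not Farova; base rate stands.
Duty = £77,193.54 × 5.5% + 1,467 × £3.32 = £9,116.08.
Line 2 (1859.42, Karon, 756 m², £7,922.88):
Base rate for 1859.42 is 12% + £2.85/m².
The additional-duty order on 1859.42 targets Meristan, not Karon; it does not apply.
Duty = £7,922.88 × 12% + 756 × £2.85 = £3,105.35.
Line 3 (3513.76, Farova, 2,698 units, £519,257.08):
Base rate for 3513.76 is £2.03/unit.
Origin Farova qualifies under the Tyrador–Farova agreement and 3513.76 is covered: preferential rate Free applies instead.
The additional-duty order on 3513.76 targets Meristan, not Farova; it does not apply.
Duty = £519,257.08 × 0% = £0.00.
Total = £9,116.08 + £3,105.35 + £0.00 = £12,221.43.

£12,221.43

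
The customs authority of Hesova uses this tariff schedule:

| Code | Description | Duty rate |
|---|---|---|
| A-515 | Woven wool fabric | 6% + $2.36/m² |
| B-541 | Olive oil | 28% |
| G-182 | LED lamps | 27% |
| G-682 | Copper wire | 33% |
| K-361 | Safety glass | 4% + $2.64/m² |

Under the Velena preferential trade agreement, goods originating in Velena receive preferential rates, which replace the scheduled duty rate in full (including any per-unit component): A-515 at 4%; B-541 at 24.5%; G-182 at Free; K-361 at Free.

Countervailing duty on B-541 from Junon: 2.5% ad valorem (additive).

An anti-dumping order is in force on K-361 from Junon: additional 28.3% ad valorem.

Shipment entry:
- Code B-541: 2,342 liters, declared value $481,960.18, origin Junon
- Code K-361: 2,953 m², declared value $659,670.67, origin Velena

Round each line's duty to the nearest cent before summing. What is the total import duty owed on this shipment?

$146,997.85

Line 1 (B-541, Junon, 2,342 liters, $481,960.18):
Base rate for B-541 is 28%.
B-541 has an FTA preferential rate, but origin Junon is not Velena; base rate stands.
Additional duty on B-541 from Junon: +2.5%. Applied ad valorem rate: 28% + 2.5% = 30.5%.
Duty = $481,960.18 × 30.5% = $146,997.85.
Line 2 (K-361, Velena, 2,953 m², $659,670.67):
Base rate for K-361 is 4% + $2.64/m².
Origin Velena qualifies under the Hesova–Velena agreement and K-361 is covered: preferential rate Free applies instead.
The additional-duty order on K-361 targets Junon, not Velena; it does not apply.
Duty = $659,670.67 × 0% = $0.00.
Total = $146,997.85 + $0.00 = $146,997.85.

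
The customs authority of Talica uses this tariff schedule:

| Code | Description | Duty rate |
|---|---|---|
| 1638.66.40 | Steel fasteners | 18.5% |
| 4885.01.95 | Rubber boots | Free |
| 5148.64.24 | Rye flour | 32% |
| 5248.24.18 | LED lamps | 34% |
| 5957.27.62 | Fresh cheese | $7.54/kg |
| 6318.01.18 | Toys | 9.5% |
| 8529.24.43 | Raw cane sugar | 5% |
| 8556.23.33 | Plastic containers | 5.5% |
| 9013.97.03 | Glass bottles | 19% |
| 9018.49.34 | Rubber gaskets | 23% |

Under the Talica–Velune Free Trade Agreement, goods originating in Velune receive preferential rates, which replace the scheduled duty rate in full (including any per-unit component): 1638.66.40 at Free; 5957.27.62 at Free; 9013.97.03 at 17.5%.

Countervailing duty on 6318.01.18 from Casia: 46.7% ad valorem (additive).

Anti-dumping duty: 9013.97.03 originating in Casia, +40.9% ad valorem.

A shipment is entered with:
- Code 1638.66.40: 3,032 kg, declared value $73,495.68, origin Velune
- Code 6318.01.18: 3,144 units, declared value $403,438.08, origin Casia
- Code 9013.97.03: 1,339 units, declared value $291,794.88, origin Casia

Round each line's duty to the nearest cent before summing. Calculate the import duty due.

$401,517.33

Line 1 (1638.66.40, Velune, 3,032 kg, $73,495.68):
Base rate for 1638.66.40 is 18.5%.
Origin Velune qualifies under the Talica–Velune agreement and 1638.66.40 is covered: preferential rate Free applies instead.
Duty = $73,495.68 × 0% = $0.00.
Line 2 (6318.01.18, Casia, 3,144 units, $403,438.08):
Base rate for 6318.01.18 is 9.5%.
Additional duty on 6318.01.18 from Casia: +46.7%. Applied ad valorem rate: 9.5% + 46.7% = 56.2%.
Duty = $403,438.08 × 56.2% = $226,732.20.
Line 3 (9013.97.03, Casia, 1,339 units, $291,794.88):
Base rate for 9013.97.03 is 19%.
9013.97.03 has an FTA preferential rate, but origin Casia is not Velune; base rate stands.
Additional duty on 9013.97.03 from Casia: +40.9%. Applied ad valorem rate: 19% + 40.9% = 59.9%.
Duty = $291,794.88 × 59.9% = $174,785.13.
Total = $0.00 + $226,732.20 + $174,785.13 = $401,517.33.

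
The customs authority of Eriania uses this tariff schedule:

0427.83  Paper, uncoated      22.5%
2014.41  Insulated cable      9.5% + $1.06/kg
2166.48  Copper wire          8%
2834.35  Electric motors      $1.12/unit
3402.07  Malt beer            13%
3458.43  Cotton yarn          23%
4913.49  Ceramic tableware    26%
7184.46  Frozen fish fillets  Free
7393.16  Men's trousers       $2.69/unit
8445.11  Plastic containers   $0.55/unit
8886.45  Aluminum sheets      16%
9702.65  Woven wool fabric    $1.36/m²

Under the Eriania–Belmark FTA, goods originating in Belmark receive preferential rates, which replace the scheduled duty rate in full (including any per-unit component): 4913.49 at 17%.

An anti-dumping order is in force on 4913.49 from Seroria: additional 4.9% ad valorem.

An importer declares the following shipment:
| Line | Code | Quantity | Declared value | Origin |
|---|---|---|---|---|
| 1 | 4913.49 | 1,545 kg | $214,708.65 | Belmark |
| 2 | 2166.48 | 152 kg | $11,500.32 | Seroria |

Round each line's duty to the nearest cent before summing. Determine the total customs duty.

$37,420.50

Line 1 (4913.49, Belmark, 1,545 kg, $214,708.65):
Base rate for 4913.49 is 26%.
Origin Belmark qualifies under the Eriania–Belmark agreement and 4913.49 is covered: preferential rate 17% applies instead.
The additional-duty order on 4913.49 targets Seroria, not Belmark; it does not apply.
Duty = $214,708.65 × 17% = $36,500.47.
Line 2 (2166.48, Seroria, 152 kg, $11,500.32):
Base rate for 2166.48 is 8%.
Duty = $11,500.32 × 8% = $920.03.
Total = $36,500.47 + $920.03 = $37,420.50.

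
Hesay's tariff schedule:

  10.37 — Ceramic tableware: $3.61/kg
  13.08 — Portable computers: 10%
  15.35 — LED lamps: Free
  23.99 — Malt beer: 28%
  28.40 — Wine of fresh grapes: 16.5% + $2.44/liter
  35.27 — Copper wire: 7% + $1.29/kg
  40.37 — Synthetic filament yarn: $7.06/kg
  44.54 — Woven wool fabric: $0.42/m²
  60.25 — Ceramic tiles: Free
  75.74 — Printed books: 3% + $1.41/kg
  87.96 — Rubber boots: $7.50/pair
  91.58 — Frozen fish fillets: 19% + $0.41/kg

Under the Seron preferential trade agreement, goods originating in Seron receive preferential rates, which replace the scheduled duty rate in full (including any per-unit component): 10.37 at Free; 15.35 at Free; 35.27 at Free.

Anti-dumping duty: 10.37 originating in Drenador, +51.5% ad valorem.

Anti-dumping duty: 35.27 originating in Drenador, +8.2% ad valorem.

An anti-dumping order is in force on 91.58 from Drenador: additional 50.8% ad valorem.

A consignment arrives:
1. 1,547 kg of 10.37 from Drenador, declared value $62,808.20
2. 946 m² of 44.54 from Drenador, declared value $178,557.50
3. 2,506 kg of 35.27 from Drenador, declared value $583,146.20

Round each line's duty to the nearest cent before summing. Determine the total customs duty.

$130,199.17

Line 1 (10.37, Drenador, 1,547 kg, $62,808.20):
Base rate for 10.37 is $3.61/kg.
10.37 has an FTA preferential rate, but origin Drenador is not Seron; base rate stands.
Additional duty on 10.37 from Drenador: +51.5% ad valorem. Applied ad valorem rate = 51.5%.
Duty = $62,808.20 × 51.5% + 1,547 × $3.61 = $37,930.89.
Line 2 (44.54, Drenador, 946 m², $178,557.50):
Base rate for 44.54 is $0.42/m².
Duty = 946 × $0.42 = $397.32.
Line 3 (35.27, Drenador, 2,506 kg, $583,146.20):
Base rate for 35.27 is 7% + $1.29/kg.
35.27 has an FTA preferential rate, but origin Drenador is not Seron; base rate stands.
Additional duty on 35.27 from Drenador: +8.2%. Applied ad valorem rate: 7% + 8.2% = 15.2%.
Duty = $583,146.20 × 15.2% + 2,506 × $1.29 = $91,870.96.
Total = $37,930.89 + $397.32 + $91,870.96 = $130,199.17.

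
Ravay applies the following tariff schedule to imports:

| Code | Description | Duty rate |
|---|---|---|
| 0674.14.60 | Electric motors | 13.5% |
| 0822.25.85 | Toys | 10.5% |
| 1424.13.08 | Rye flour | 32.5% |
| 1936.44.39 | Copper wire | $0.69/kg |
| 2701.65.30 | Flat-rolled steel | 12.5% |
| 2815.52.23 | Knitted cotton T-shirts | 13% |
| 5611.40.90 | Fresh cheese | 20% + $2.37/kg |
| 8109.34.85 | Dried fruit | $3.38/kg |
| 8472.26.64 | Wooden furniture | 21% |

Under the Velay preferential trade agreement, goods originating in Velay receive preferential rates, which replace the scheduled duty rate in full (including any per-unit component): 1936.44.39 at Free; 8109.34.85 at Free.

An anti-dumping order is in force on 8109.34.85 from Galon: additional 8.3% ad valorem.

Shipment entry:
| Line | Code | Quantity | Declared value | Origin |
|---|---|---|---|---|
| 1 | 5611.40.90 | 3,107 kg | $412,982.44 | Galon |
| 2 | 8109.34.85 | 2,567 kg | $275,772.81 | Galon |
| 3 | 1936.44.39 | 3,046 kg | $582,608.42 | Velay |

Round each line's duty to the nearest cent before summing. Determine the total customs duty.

Line 1 (5611.40.90, Galon, 3,107 kg, $412,982.44):
Base rate for 5611.40.90 is 20% + $2.37/kg.
Duty = $412,982.44 × 20% + 3,107 × $2.37 = $89,960.08.
Line 2 (8109.34.85, Galon, 2,567 kg, $275,772.81):
Base rate for 8109.34.85 is $3.38/kg.
8109.34.85 has an FTA preferential rate, but origin Galon is not Velay; base rate stands.
Additional duty on 8109.34.85 from Galon: +8.3% ad valorem. Applied ad valorem rate = 8.3%.
Duty = $275,772.81 × 8.3% + 2,567 × $3.38 = $31,565.60.
Line 3 (1936.44.39, Velay, 3,046 kg, $582,608.42):
Base rate for 1936.44.39 is $0.69/kg.
Origin Velay qualifies under the Ravay–Velay agreement and 1936.44.39 is covered: preferential rate Free applies instead.
Duty = $582,608.42 × 0% = $0.00.
Total = $89,960.08 + $31,565.60 + $0.00 = $121,525.68.

$121,525.68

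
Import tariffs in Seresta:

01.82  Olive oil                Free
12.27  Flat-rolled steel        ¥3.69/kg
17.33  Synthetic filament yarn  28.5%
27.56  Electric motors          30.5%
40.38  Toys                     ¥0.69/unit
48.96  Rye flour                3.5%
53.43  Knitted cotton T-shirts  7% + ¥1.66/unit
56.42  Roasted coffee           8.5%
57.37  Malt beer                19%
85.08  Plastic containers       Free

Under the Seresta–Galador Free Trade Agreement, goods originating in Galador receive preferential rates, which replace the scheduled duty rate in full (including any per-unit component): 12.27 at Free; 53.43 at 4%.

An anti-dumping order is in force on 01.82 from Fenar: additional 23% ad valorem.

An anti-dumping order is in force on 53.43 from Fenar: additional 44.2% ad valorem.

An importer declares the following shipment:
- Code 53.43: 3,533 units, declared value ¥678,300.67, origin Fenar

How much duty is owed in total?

Line 1 (53.43, Fenar, 3,533 units, ¥678,300.67):
Base rate for 53.43 is 7% + ¥1.66/unit.
53.43 has an FTA preferential rate, but origin Fenar is not Galador; base rate stands.
Additional duty on 53.43 from Fenar: +44.2%. Applied ad valorem rate: 7% + 44.2% = 51.2%.
Duty = ¥678,300.67 × 51.2% + 3,533 × ¥1.66 = ¥353,154.72.

¥353,154.72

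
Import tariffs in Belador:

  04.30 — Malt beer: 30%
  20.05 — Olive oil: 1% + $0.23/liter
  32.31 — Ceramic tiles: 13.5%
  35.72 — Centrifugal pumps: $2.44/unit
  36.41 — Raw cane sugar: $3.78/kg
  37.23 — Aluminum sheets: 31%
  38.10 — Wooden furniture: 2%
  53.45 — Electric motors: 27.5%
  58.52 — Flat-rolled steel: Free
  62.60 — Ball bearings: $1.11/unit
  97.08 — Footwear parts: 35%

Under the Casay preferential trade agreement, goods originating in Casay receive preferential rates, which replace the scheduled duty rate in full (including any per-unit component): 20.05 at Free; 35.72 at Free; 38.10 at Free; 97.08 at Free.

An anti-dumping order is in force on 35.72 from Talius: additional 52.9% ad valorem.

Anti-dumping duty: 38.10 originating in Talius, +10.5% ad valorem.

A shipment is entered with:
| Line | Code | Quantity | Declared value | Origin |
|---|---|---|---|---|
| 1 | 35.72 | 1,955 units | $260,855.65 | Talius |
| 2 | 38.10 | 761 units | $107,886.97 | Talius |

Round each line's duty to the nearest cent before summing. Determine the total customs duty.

Line 1 (35.72, Talius, 1,955 units, $260,855.65):
Base rate for 35.72 is $2.44/unit.
35.72 has an FTA preferential rate, but origin Talius is not Casay; base rate stands.
Additional duty on 35.72 from Talius: +52.9% ad valorem. Applied ad valorem rate = 52.9%.
Duty = $260,855.65 × 52.9% + 1,955 × $2.44 = $142,762.84.
Line 2 (38.10, Talius, 761 units, $107,886.97):
Base rate for 38.10 is 2%.
38.10 has an FTA preferential rate, but origin Talius is not Casay; base rate stands.
Additional duty on 38.10 from Talius: +10.5%. Applied ad valorem rate: 2% + 10.5% = 12.5%.
Duty = $107,886.97 × 12.5% = $13,485.87.
Total = $142,762.84 + $13,485.87 = $156,248.71.

$156,248.71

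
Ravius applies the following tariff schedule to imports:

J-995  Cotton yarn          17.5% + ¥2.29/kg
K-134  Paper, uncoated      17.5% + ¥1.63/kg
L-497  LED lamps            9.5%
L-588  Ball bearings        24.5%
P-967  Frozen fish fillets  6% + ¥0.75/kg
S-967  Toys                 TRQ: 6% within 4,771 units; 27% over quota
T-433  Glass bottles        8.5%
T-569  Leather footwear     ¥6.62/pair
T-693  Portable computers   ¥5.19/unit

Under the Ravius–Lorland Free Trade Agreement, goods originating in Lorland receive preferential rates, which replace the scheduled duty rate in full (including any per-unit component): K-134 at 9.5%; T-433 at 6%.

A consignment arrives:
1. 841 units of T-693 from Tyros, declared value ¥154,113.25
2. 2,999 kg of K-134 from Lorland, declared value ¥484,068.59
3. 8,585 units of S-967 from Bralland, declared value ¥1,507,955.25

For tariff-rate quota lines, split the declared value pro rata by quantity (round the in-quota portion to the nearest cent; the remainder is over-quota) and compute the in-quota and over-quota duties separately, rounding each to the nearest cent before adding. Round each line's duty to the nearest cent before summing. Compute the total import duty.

Line 1 (T-693, Tyros, 841 units, ¥154,113.25):
Base rate for T-693 is ¥5.19/unit.
Duty = 841 × ¥5.19 = ¥4,364.79.
Line 2 (K-134, Lorland, 2,999 kg, ¥484,068.59):
Base rate for K-134 is 17.5% + ¥1.63/kg.
Origin Lorland qualifies under the Ravius–Lorland agreement and K-134 is covered: preferential rate 9.5% applies instead.
Duty = ¥484,068.59 × 9.5% = ¥45,986.52.
Line 3 (S-967, Bralland, 8,585 units, ¥1,507,955.25):
Code S-967 is under a tariff-rate quota (threshold 4,771 units). In-quota: 4,771 units at 6%; over-quota: 3,814 units at 27%.
Pro-rata value split: in-quota = ¥1,507,955.25 × 4,771/8,585 = ¥838,026.15; over-quota = ¥1,507,955.25 − ¥838,026.15 = ¥669,929.10.
In-quota duty = ¥838,026.15 × 6% = ¥50,281.57. Over-quota duty = ¥669,929.10 × 27% = ¥180,880.86.
Line duty = ¥50,281.57 + ¥180,880.86 = ¥231,162.43.
Total = ¥4,364.79 + ¥45,986.52 + ¥231,162.43 = ¥281,513.74.

¥281,513.74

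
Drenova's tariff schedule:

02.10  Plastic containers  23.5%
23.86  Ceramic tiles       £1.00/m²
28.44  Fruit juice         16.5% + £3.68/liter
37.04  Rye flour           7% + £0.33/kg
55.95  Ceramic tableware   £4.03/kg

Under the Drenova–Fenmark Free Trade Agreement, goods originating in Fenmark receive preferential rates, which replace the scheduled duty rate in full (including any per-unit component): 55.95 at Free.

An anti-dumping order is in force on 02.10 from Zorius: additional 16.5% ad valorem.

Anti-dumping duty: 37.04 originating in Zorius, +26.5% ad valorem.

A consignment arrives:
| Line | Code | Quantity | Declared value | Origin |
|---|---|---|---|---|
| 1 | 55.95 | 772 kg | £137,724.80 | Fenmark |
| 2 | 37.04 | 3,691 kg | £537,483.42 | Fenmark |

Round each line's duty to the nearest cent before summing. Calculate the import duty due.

Line 1 (55.95, Fenmark, 772 kg, £137,724.80):
Base rate for 55.95 is £4.03/kg.
Origin Fenmark qualifies under the Drenova–Fenmark agreement and 55.95 is covered: preferential rate Free applies instead.
Duty = £137,724.80 × 0% = £0.00.
Line 2 (37.04, Fenmark, 3,691 kg, £537,483.42):
Base rate for 37.04 is 7% + £0.33/kg.
Origin Fenmark is the FTA partner but 37.04 is not on the preference list; base rate stands.
The additional-duty order on 37.04 targets Zorius, not Fenmark; it does not apply.
Duty = £537,483.42 × 7% + 3,691 × £0.33 = £38,841.87.
Total = £0.00 + £38,841.87 = £38,841.87.

£38,841.87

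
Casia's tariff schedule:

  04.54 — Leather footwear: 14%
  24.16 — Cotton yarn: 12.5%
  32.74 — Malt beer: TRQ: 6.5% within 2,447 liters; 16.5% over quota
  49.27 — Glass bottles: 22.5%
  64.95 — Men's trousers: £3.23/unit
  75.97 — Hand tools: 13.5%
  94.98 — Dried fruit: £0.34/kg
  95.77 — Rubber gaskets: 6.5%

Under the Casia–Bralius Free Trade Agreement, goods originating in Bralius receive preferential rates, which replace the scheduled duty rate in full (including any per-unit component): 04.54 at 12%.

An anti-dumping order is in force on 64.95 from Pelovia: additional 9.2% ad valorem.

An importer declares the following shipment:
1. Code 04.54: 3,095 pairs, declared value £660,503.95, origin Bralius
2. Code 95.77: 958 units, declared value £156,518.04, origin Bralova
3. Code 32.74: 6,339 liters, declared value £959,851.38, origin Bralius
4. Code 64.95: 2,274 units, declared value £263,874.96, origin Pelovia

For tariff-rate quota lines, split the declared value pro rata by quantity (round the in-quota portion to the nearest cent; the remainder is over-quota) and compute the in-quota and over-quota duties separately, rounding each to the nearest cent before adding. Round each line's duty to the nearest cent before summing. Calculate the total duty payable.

Line 1 (04.54, Bralius, 3,095 pairs, £660,503.95):
Base rate for 04.54 is 14%.
Origin Bralius qualifies under the Casia–Bralius agreement and 04.54 is covered: preferential rate 12% applies instead.
Duty = £660,503.95 × 12% = £79,260.47.
Line 2 (95.77, Bralova, 958 units, £156,518.04):
Base rate for 95.77 is 6.5%.
Duty = £156,518.04 × 6.5% = £10,173.67.
Line 3 (32.74, Bralius, 6,339 liters, £959,851.38):
Code 32.74 is under a tariff-rate quota (threshold 2,447 liters). In-quota: 2,447 liters at 6.5%; over-quota: 3,892 liters at 16.5%.
Pro-rata value split: in-quota = £959,851.38 × 2,447/6,339 = £370,524.74; over-quota = £959,851.38 − £370,524.74 = £589,326.64.
In-quota duty = £370,524.74 × 6.5% = £24,084.11. Over-quota duty = £589,326.64 × 16.5% = £97,238.90.
Line duty = £24,084.11 + £97,238.90 = £121,323.01.
Line 4 (64.95, Pelovia, 2,274 units, £263,874.96):
Base rate for 64.95 is £3.23/unit.
Additional duty on 64.95 from Pelovia: +9.2% ad valorem. Applied ad valorem rate = 9.2%.
Duty = £263,874.96 × 9.2% + 2,274 × £3.23 = £31,621.52.
Total = £79,260.47 + £10,173.67 + £121,323.01 + £31,621.52 = £242,378.67.

£242,378.67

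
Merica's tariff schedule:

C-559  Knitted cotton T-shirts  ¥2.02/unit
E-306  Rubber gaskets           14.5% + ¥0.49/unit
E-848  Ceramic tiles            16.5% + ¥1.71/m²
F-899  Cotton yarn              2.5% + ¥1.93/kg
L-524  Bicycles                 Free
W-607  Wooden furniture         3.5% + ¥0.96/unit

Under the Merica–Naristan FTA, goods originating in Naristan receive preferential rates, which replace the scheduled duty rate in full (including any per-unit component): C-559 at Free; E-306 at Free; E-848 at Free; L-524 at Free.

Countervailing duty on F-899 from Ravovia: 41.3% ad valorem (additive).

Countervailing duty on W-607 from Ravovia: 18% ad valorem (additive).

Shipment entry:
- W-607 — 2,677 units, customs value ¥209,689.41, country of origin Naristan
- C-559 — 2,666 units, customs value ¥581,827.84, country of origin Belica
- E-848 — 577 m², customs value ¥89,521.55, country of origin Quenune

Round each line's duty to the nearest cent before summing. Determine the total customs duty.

¥31,052.10

Line 1 (W-607, Naristan, 2,677 units, ¥209,689.41):
Base rate for W-607 is 3.5% + ¥0.96/unit.
Origin Naristan is the FTA partner but W-607 is not on the preference list; base rate stands.
The additional-duty order on W-607 targets Ravovia, not Naristan; it does not apply.
Duty = ¥209,689.41 × 3.5% + 2,677 × ¥0.96 = ¥9,909.05.
Line 2 (C-559, Belica, 2,666 units, ¥581,827.84):
Base rate for C-559 is ¥2.02/unit.
C-559 has an FTA preferential rate, but origin Belica is not Naristan; base rate stands.
Duty = 2,666 × ¥2.02 = ¥5,385.32.
Line 3 (E-848, Quenune, 577 m², ¥89,521.55):
Base rate for E-848 is 16.5% + ¥1.71/m².
E-848 has an FTA preferential rate, but origin Quenune is not Naristan; base rate stands.
Duty = ¥89,521.55 × 16.5% + 577 × ¥1.71 = ¥15,757.73.
Total = ¥9,909.05 + ¥5,385.32 + ¥15,757.73 = ¥31,052.10.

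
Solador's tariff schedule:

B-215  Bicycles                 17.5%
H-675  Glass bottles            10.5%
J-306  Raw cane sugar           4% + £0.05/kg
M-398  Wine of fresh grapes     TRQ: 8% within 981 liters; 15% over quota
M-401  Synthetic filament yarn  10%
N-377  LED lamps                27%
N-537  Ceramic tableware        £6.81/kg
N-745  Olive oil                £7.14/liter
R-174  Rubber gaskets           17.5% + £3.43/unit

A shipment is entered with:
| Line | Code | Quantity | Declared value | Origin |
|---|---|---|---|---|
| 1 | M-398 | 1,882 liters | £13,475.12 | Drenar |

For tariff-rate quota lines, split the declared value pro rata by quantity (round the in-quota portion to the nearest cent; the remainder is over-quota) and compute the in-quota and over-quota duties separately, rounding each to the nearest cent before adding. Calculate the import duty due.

£1,529.59

Line 1 (M-398, Drenar, 1,882 liters, £13,475.12):
Code M-398 is under a tariff-rate quota (threshold 981 liters). In-quota: 981 liters at 8%; over-quota: 901 liters at 15%.
Pro-rata value split: in-quota = £13,475.12 × 981/1,882 = £7,023.96; over-quota = £13,475.12 − £7,023.96 = £6,451.16.
In-quota duty = £7,023.96 × 8% = £561.92. Over-quota duty = £6,451.16 × 15% = £967.67.
Line duty = £561.92 + £967.67 = £1,529.59.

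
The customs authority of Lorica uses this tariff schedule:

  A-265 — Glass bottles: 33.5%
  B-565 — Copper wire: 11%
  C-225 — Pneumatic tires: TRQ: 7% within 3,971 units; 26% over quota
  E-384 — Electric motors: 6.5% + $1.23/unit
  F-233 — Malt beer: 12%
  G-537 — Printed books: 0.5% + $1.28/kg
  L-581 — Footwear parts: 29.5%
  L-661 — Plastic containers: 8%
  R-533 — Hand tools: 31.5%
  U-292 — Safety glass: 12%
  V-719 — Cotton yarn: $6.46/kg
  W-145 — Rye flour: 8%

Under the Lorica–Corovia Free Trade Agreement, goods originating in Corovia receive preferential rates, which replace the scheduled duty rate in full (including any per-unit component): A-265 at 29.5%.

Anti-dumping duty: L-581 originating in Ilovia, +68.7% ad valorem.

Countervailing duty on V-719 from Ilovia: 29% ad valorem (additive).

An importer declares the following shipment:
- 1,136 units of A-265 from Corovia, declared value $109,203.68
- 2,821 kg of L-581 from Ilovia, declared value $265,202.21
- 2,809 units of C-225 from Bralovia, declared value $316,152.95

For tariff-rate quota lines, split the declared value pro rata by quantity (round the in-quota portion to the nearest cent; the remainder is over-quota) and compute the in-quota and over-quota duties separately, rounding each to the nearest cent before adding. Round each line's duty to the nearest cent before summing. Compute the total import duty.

$314,774.37

Line 1 (A-265, Corovia, 1,136 units, $109,203.68):
Base rate for A-265 is 33.5%.
Origin Corovia qualifies under the Lorica–Corovia agreement and A-265 is covered: preferential rate 29.5% applies instead.
Duty = $109,203.68 × 29.5% = $32,215.09.
Line 2 (L-581, Ilovia, 2,821 kg, $265,202.21):
Base rate for L-581 is 29.5%.
Additional duty on L-581 from Ilovia: +68.7%. Applied ad valorem rate: 29.5% + 68.7% = 98.2%.
Duty = $265,202.21 × 98.2% = $260,428.57.
Line 3 (C-225, Bralovia, 2,809 units, $316,152.95):
Code C-225 is under a tariff-rate quota (threshold 3,971 units). Quantity 2,809 units is within the quota, so the in-quota rate 7% applies to the full value.
Duty = $316,152.95 × 7% = $22,130.71.
Total = $32,215.09 + $260,428.57 + $22,130.71 = $314,774.37.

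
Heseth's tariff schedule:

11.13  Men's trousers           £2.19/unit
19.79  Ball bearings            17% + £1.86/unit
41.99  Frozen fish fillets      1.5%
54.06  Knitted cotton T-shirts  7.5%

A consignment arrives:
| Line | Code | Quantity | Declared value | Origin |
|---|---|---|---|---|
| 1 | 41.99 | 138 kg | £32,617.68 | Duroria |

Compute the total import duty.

£489.27

Line 1 (41.99, Duroria, 138 kg, £32,617.68):
Base rate for 41.99 is 1.5%.
Duty = £32,617.68 × 1.5% = £489.27.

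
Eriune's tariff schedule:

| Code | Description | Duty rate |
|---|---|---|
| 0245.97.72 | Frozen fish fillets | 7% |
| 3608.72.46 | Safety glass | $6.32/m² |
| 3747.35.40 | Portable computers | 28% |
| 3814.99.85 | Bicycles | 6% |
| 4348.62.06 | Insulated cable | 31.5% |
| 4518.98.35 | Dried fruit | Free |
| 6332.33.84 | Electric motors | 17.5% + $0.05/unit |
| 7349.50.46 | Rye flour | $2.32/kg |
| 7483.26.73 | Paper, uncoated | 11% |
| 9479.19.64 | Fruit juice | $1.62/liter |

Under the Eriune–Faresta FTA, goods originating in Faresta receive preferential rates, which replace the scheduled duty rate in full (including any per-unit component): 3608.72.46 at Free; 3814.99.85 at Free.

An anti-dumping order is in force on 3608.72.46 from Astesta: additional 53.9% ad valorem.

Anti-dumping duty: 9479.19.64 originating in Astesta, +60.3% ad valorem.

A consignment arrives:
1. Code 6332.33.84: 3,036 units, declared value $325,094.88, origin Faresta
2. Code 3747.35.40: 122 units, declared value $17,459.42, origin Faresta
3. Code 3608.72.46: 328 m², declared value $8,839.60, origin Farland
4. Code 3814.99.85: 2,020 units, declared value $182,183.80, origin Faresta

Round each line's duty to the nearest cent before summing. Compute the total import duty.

$64,005.00

Line 1 (6332.33.84, Faresta, 3,036 units, $325,094.88):
Base rate for 6332.33.84 is 17.5% + $0.05/unit.
Origin Faresta is the FTA partner but 6332.33.84 is not on the preference list; base rate stands.
Duty = $325,094.88 × 17.5% + 3,036 × $0.05 = $57,043.40.
Line 2 (3747.35.40, Faresta, 122 units, $17,459.42):
Base rate for 3747.35.40 is 28%.
Origin Faresta is the FTA partner but 3747.35.40 is not on the preference list; base rate stands.
Duty = $17,459.42 × 28% = $4,888.64.
Line 3 (3608.72.46, Farland, 328 m², $8,839.60):
Base rate for 3608.72.46 is $6.32/m².
3608.72.46 has an FTA preferential rate, but origin Farland is not Faresta; base rate stands.
The additional-duty order on 3608.72.46 targets Astesta, not Farland; it does not apply.
Duty = 328 × $6.32 = $2,072.96.
Line 4 (3814.99.85, Faresta, 2,020 units, $182,183.80):
Base rate for 3814.99.85 is 6%.
Origin Faresta qualifies under the Eriune–Faresta agreement and 3814.99.85 is covered: preferential rate Free applies instead.
Duty = $182,183.80 × 0% = $0.00.
Total = $57,043.40 + $4,888.64 + $2,072.96 + $0.00 = $64,005.00.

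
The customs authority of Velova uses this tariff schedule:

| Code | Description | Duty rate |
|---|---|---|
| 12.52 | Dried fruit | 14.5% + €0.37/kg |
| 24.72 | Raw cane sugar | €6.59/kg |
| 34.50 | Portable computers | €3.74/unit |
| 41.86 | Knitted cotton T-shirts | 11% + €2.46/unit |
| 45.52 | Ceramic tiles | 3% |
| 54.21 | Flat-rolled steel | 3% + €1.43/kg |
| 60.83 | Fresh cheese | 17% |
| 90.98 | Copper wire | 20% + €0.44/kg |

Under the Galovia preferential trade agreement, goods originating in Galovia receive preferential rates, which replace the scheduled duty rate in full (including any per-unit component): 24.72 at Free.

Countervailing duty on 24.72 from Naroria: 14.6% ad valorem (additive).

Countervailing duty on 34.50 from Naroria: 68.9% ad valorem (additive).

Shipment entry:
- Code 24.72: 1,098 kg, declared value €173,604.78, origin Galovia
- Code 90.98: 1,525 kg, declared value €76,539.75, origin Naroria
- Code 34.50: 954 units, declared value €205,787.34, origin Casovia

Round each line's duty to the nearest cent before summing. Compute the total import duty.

€19,546.91

Line 1 (24.72, Galovia, 1,098 kg, €173,604.78):
Base rate for 24.72 is €6.59/kg.
Origin Galovia qualifies under the Velova–Galovia agreement and 24.72 is covered: preferential rate Free applies instead.
The additional-duty order on 24.72 targets Naroria, not Galovia; it does not apply.
Duty = €173,604.78 × 0% = €0.00.
Line 2 (90.98, Naroria, 1,525 kg, €76,539.75):
Base rate for 90.98 is 20% + €0.44/kg.
Duty = €76,539.75 × 20% + 1,525 × €0.44 = €15,978.95.
Line 3 (34.50, Casovia, 954 units, €205,787.34):
Base rate for 34.50 is €3.74/unit.
The additional-duty order on 34.50 targets Naroria, not Casovia; it does not apply.
Duty = 954 × €3.74 = €3,567.96.
Total = €0.00 + €15,978.95 + €3,567.96 = €19,546.91.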